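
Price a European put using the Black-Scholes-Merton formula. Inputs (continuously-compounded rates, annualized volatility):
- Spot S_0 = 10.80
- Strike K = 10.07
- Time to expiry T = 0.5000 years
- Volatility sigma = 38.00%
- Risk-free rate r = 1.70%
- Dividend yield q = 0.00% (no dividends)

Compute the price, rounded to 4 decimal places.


Answer: Price = 0.7498

Derivation:
d1 = (ln(S/K) + (r - q + 0.5*sigma^2) * T) / (sigma * sqrt(T)) = 0.42644280
d2 = d1 - sigma * sqrt(T) = 0.15774223
exp(-rT) = 0.99153602; exp(-qT) = 1.00000000
P = K * exp(-rT) * N(-d2) - S_0 * exp(-qT) * N(-d1)
N(-d1) = 0.33489261; N(-d2) = 0.43732996
P = 10.0700 * 0.99153602 * 0.43732996 - 10.8000 * 1.00000000 * 0.33489261 = 0.7498


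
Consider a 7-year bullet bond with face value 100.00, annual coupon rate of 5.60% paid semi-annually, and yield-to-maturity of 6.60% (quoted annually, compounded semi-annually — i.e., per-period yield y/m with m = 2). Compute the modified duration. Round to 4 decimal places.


Coupon per period c = face * coupon_rate / m = 2.800000
Periods per year m = 2; per-period yield y/m = 0.033000
Number of cashflows N = 14
Cashflows (t years, CF_t, discount factor 1/(1+y/m)^(m*t), PV):
  t = 0.5000: CF_t = 2.800000, DF = 0.968054, PV = 2.710552
  t = 1.0000: CF_t = 2.800000, DF = 0.937129, PV = 2.623961
  t = 1.5000: CF_t = 2.800000, DF = 0.907192, PV = 2.540137
  t = 2.0000: CF_t = 2.800000, DF = 0.878211, PV = 2.458990
  t = 2.5000: CF_t = 2.800000, DF = 0.850156, PV = 2.380436
  t = 3.0000: CF_t = 2.800000, DF = 0.822997, PV = 2.304391
  t = 3.5000: CF_t = 2.800000, DF = 0.796705, PV = 2.230775
  t = 4.0000: CF_t = 2.800000, DF = 0.771254, PV = 2.159511
  t = 4.5000: CF_t = 2.800000, DF = 0.746616, PV = 2.090524
  t = 5.0000: CF_t = 2.800000, DF = 0.722764, PV = 2.023740
  t = 5.5000: CF_t = 2.800000, DF = 0.699675, PV = 1.959090
  t = 6.0000: CF_t = 2.800000, DF = 0.677323, PV = 1.896506
  t = 6.5000: CF_t = 2.800000, DF = 0.655686, PV = 1.835920
  t = 7.0000: CF_t = 102.800000, DF = 0.634739, PV = 65.251217
Price P = sum_t PV_t = 94.465749
First compute Macaulay numerator sum_t t * PV_t:
  t * PV_t at t = 0.5000: 1.355276
  t * PV_t at t = 1.0000: 2.623961
  t * PV_t at t = 1.5000: 3.810205
  t * PV_t at t = 2.0000: 4.917980
  t * PV_t at t = 2.5000: 5.951089
  t * PV_t at t = 3.0000: 6.913172
  t * PV_t at t = 3.5000: 7.807713
  t * PV_t at t = 4.0000: 8.638045
  t * PV_t at t = 4.5000: 9.407358
  t * PV_t at t = 5.0000: 10.118702
  t * PV_t at t = 5.5000: 10.774998
  t * PV_t at t = 6.0000: 11.379035
  t * PV_t at t = 6.5000: 11.933483
  t * PV_t at t = 7.0000: 456.758516
Macaulay duration D = 552.389531 / 94.465749 = 5.847511
Modified duration = D / (1 + y/m) = 5.847511 / (1 + 0.033000) = 5.660708

Answer: Modified duration = 5.6607


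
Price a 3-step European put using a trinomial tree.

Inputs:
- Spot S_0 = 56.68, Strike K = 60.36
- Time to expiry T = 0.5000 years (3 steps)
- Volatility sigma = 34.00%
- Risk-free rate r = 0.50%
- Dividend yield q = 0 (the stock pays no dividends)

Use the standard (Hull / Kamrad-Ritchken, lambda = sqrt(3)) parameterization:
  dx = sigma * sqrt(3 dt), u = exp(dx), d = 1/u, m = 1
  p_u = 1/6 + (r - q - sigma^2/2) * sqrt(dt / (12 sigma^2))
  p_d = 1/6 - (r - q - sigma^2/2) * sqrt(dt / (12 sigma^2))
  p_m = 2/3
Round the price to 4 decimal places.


Answer: Price = V(0,0) = 7.5507

Derivation:
dt = T/N = 0.166667; dx = sigma*sqrt(3*dt) = 0.240416
u = exp(dx) = 1.271778; d = 1/u = 0.786300
p_u = 0.148365, p_m = 0.666667, p_d = 0.184968
Discount per step: exp(-r*dt) = 0.999167
Stock lattice S(k, j) with j the centered position index:
  k=0: S(0,+0) = 56.6800
  k=1: S(1,-1) = 44.5675; S(1,+0) = 56.6800; S(1,+1) = 72.0844
  k=2: S(2,-2) = 35.0435; S(2,-1) = 44.5675; S(2,+0) = 56.6800; S(2,+1) = 72.0844; S(2,+2) = 91.6754
  k=3: S(3,-3) = 27.5547; S(3,-2) = 35.0435; S(3,-1) = 44.5675; S(3,+0) = 56.6800; S(3,+1) = 72.0844; S(3,+2) = 91.6754; S(3,+3) = 116.5908
Terminal payoffs V(N, j) = max(K - S_T, 0):
  V(3,-3) = 32.805317; V(3,-2) = 25.316547; V(3,-1) = 15.792490; V(3,+0) = 3.680000; V(3,+1) = 0.000000; V(3,+2) = 0.000000; V(3,+3) = 0.000000
Backward induction: V(k, j) = exp(-r*dt) * [p_u * V(k+1, j+1) + p_m * V(k+1, j) + p_d * V(k+1, j-1)]
  V(2,-2) = exp(-r*dt) * [p_u*15.792490 + p_m*25.316547 + p_d*32.805317] = 25.267629
  V(2,-1) = exp(-r*dt) * [p_u*3.680000 + p_m*15.792490 + p_d*25.316547] = 15.743943
  V(2,+0) = exp(-r*dt) * [p_u*0.000000 + p_m*3.680000 + p_d*15.792490] = 5.369966
  V(2,+1) = exp(-r*dt) * [p_u*0.000000 + p_m*0.000000 + p_d*3.680000] = 0.680116
  V(2,+2) = exp(-r*dt) * [p_u*0.000000 + p_m*0.000000 + p_d*0.000000] = 0.000000
  V(1,-1) = exp(-r*dt) * [p_u*5.369966 + p_m*15.743943 + p_d*25.267629] = 15.953087
  V(1,+0) = exp(-r*dt) * [p_u*0.680116 + p_m*5.369966 + p_d*15.743943] = 6.587520
  V(1,+1) = exp(-r*dt) * [p_u*0.000000 + p_m*0.680116 + p_d*5.369966] = 1.445479
  V(0,+0) = exp(-r*dt) * [p_u*1.445479 + p_m*6.587520 + p_d*15.953087] = 7.550659


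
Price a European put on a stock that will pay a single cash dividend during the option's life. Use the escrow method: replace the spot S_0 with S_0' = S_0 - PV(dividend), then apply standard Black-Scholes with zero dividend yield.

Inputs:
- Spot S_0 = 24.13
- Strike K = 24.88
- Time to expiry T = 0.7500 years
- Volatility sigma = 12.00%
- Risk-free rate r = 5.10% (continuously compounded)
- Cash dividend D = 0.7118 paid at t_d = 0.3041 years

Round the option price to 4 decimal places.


Answer: Price = 1.2618

Derivation:
PV(D) = D * exp(-r * t_d) = 0.7118 * 0.98461055 = 0.70084579
S_0' = S_0 - PV(D) = 24.1300 - 0.70084579 = 23.42915421
d1 = (ln(S_0'/K) + (r + sigma^2/2)*T) / (sigma*sqrt(T)) = -0.15812772
d2 = d1 - sigma*sqrt(T) = -0.26205077
exp(-rT) = 0.96247229
N(-d1) = 0.56282192; N(-d2) = 0.60335885
P = K * exp(-rT) * N(-d2) - S_0' * N(-d1) = 24.8800 * 0.96247229 * 0.60335885 - 23.42915421 * 0.56282192 = 1.2618


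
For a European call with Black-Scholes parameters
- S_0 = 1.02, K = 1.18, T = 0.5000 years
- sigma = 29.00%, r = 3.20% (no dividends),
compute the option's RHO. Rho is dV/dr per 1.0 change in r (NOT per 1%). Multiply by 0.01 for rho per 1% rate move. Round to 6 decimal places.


Answer: Rho = 0.134211

Derivation:
d1 = -0.5300219394; d2 = -0.7350829059
phi(d1) = 0.3466636903; exp(-qT) = 1.0000000000; exp(-rT) = 0.9841273201
N(d2) = 0.2311445021
Rho = K*T*exp(-rT)*N(d2) = 1.1800 * 0.5000 * 0.9841273201 * 0.2311445021 = 0.134211


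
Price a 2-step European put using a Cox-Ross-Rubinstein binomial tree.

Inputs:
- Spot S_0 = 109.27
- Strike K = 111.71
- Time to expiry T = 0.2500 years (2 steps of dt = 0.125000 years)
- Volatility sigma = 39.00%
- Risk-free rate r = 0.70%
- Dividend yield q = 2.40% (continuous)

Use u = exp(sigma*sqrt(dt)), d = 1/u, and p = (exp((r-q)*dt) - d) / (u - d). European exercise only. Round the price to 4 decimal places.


dt = T/N = 0.125000
u = exp(sigma*sqrt(dt)) = 1.147844; d = 1/u = 0.871198
p = (exp((r-q)*dt) - d) / (u - d) = 0.457910
Discount per step: exp(-r*dt) = 0.999125
Stock lattice S(k, i) with i counting down-moves:
  k=0: S(0,0) = 109.2700
  k=1: S(1,0) = 125.4250; S(1,1) = 95.1958
  k=2: S(2,0) = 143.9684; S(2,1) = 109.2700; S(2,2) = 82.9344
Terminal payoffs V(N, i) = max(K - S_T, 0):
  V(2,0) = 0.000000; V(2,1) = 2.440000; V(2,2) = 28.775575
Backward induction: V(k, i) = exp(-r*dt) * [p * V(k+1, i) + (1-p) * V(k+1, i+1)].
  V(1,0) = exp(-r*dt) * [p*0.000000 + (1-p)*2.440000] = 1.321543
  V(1,1) = exp(-r*dt) * [p*2.440000 + (1-p)*28.775575] = 16.701633
  V(0,0) = exp(-r*dt) * [p*1.321543 + (1-p)*16.701633] = 9.650489

Answer: Price = V(0,0) = 9.6505


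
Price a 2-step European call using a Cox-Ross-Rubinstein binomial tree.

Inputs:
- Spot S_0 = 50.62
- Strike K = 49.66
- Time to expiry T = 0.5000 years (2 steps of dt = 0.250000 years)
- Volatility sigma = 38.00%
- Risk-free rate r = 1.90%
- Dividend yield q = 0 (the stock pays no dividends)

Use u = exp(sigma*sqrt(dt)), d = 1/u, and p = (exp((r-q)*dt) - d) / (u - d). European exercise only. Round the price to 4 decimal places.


dt = T/N = 0.250000
u = exp(sigma*sqrt(dt)) = 1.209250; d = 1/u = 0.826959
p = (exp((r-q)*dt) - d) / (u - d) = 0.465097
Discount per step: exp(-r*dt) = 0.995261
Stock lattice S(k, i) with i counting down-moves:
  k=0: S(0,0) = 50.6200
  k=1: S(1,0) = 61.2122; S(1,1) = 41.8607
  k=2: S(2,0) = 74.0208; S(2,1) = 50.6200; S(2,2) = 34.6171
Terminal payoffs V(N, i) = max(S_T - K, 0):
  V(2,0) = 24.360846; V(2,1) = 0.960000; V(2,2) = 0.000000
Backward induction: V(k, i) = exp(-r*dt) * [p * V(k+1, i) + (1-p) * V(k+1, i+1)].
  V(1,0) = exp(-r*dt) * [p*24.360846 + (1-p)*0.960000] = 11.787540
  V(1,1) = exp(-r*dt) * [p*0.960000 + (1-p)*0.000000] = 0.444377
  V(0,0) = exp(-r*dt) * [p*11.787540 + (1-p)*0.444377] = 5.692943

Answer: Price = V(0,0) = 5.6929


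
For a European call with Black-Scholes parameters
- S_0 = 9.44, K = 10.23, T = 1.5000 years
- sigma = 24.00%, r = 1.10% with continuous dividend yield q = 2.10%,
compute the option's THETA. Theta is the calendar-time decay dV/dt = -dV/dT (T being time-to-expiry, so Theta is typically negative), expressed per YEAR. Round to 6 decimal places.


Answer: Theta = -0.304720

Derivation:
d1 = -0.1774811807; d2 = -0.4714199499
phi(d1) = 0.3927082466; exp(-qT) = 0.9689909565; exp(-rT) = 0.9836353794
Theta = -S*exp(-qT)*phi(d1)*sigma/(2*sqrt(T)) - r*K*exp(-rT)*N(d2) + q*S*exp(-qT)*N(d1)
N(d1) = 0.4295652231; N(d2) = 0.3186704361; sqrt(T) = 1.2247448714
Term 1 = -9.4400 * 0.9689909565 * 0.3927082466 * 0.2400 / (2 * 1.2247448714) = -0.3519632797
Term 2 = -0.0110 * 10.2300 * 0.9836353794 * 0.3186704361 = -0.0352731491
Term 3 = 0.0210 * 9.4400 * 0.9689909565 * 0.4295652231 = 0.0825163724
Theta = -0.3519632797 + (-0.0352731491) + (0.0825163724) = -0.304720


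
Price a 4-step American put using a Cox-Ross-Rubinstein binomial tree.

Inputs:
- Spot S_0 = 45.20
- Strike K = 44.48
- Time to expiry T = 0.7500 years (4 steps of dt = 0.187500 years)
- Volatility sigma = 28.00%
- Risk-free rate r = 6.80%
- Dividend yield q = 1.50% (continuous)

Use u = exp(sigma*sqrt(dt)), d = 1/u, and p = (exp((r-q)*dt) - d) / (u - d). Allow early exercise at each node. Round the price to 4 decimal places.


Answer: Price = V(0,0) = 3.1475

Derivation:
dt = T/N = 0.187500
u = exp(sigma*sqrt(dt)) = 1.128900; d = 1/u = 0.885818
p = (exp((r-q)*dt) - d) / (u - d) = 0.510811
Discount per step: exp(-r*dt) = 0.987331
Stock lattice S(k, i) with i counting down-moves:
  k=0: S(0,0) = 45.2000
  k=1: S(1,0) = 51.0263; S(1,1) = 40.0390
  k=2: S(2,0) = 57.6036; S(2,1) = 45.2000; S(2,2) = 35.4673
  k=3: S(3,0) = 65.0286; S(3,1) = 51.0263; S(3,2) = 40.0390; S(3,3) = 31.4175
  k=4: S(4,0) = 73.4108; S(4,1) = 57.6036; S(4,2) = 45.2000; S(4,3) = 35.4673; S(4,4) = 27.8302
Terminal payoffs V(N, i) = max(K - S_T, 0):
  V(4,0) = 0.000000; V(4,1) = 0.000000; V(4,2) = 0.000000; V(4,3) = 9.012742; V(4,4) = 16.649769
Backward induction: V(k, i) = exp(-r*dt) * [p * V(k+1, i) + (1-p) * V(k+1, i+1)]; then take max(V_cont, immediate exercise) for American.
  V(3,0) = exp(-r*dt) * [p*0.000000 + (1-p)*0.000000] = 0.000000; exercise = 0.000000; V(3,0) = max -> 0.000000
  V(3,1) = exp(-r*dt) * [p*0.000000 + (1-p)*0.000000] = 0.000000; exercise = 0.000000; V(3,1) = max -> 0.000000
  V(3,2) = exp(-r*dt) * [p*0.000000 + (1-p)*9.012742] = 4.353074; exercise = 4.441018; V(3,2) = max -> 4.441018
  V(3,3) = exp(-r*dt) * [p*9.012742 + (1-p)*16.649769] = 12.587175; exercise = 13.062457; V(3,3) = max -> 13.062457
  V(2,0) = exp(-r*dt) * [p*0.000000 + (1-p)*0.000000] = 0.000000; exercise = 0.000000; V(2,0) = max -> 0.000000
  V(2,1) = exp(-r*dt) * [p*0.000000 + (1-p)*4.441018] = 2.144972; exercise = 0.000000; V(2,1) = max -> 2.144972
  V(2,2) = exp(-r*dt) * [p*4.441018 + (1-p)*13.062457] = 8.548833; exercise = 9.012742; V(2,2) = max -> 9.012742
  V(1,0) = exp(-r*dt) * [p*0.000000 + (1-p)*2.144972] = 1.036003; exercise = 0.000000; V(1,0) = max -> 1.036003
  V(1,1) = exp(-r*dt) * [p*2.144972 + (1-p)*9.012742] = 5.434869; exercise = 4.441018; V(1,1) = max -> 5.434869
  V(0,0) = exp(-r*dt) * [p*1.036003 + (1-p)*5.434869] = 3.147491; exercise = 0.000000; V(0,0) = max -> 3.147491


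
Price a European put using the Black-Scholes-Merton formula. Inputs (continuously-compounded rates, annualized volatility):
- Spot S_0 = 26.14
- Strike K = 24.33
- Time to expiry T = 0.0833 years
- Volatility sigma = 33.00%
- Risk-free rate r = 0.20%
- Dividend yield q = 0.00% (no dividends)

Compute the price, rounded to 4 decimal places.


Answer: Price = 0.3120

Derivation:
d1 = (ln(S/K) + (r - q + 0.5*sigma^2) * T) / (sigma * sqrt(T)) = 0.80277020
d2 = d1 - sigma * sqrt(T) = 0.70752646
exp(-rT) = 0.99983341; exp(-qT) = 1.00000000
P = K * exp(-rT) * N(-d2) - S_0 * exp(-qT) * N(-d1)
N(-d1) = 0.21105378; N(-d2) = 0.23961969
P = 24.3300 * 0.99983341 * 0.23961969 - 26.1400 * 1.00000000 * 0.21105378 = 0.3120


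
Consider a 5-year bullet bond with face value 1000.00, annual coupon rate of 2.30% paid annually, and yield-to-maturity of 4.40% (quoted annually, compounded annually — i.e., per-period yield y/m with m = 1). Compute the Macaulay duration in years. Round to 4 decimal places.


Answer: Macaulay duration = 4.7673 years

Derivation:
Coupon per period c = face * coupon_rate / m = 23.000000
Periods per year m = 1; per-period yield y/m = 0.044000
Number of cashflows N = 5
Cashflows (t years, CF_t, discount factor 1/(1+y/m)^(m*t), PV):
  t = 1.0000: CF_t = 23.000000, DF = 0.957854, PV = 22.030651
  t = 2.0000: CF_t = 23.000000, DF = 0.917485, PV = 21.102156
  t = 3.0000: CF_t = 23.000000, DF = 0.878817, PV = 20.212794
  t = 4.0000: CF_t = 23.000000, DF = 0.841779, PV = 19.360913
  t = 5.0000: CF_t = 1023.000000, DF = 0.806302, PV = 824.846508
Price P = sum_t PV_t = 907.553023
Macaulay numerator sum_t t * PV_t:
  t * PV_t at t = 1.0000: 22.030651
  t * PV_t at t = 2.0000: 42.204313
  t * PV_t at t = 3.0000: 60.638381
  t * PV_t at t = 4.0000: 77.443653
  t * PV_t at t = 5.0000: 4124.232542
Macaulay duration D = (sum_t t * PV_t) / P = 4326.549540 / 907.553023 = 4.767269


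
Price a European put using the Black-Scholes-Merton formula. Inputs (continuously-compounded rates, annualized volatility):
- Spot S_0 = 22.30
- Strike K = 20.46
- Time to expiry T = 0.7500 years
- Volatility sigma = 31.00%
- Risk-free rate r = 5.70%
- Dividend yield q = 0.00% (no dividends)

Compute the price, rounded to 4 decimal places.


Answer: Price = 1.1401

Derivation:
d1 = (ln(S/K) + (r - q + 0.5*sigma^2) * T) / (sigma * sqrt(T)) = 0.61423520
d2 = d1 - sigma * sqrt(T) = 0.34576732
exp(-rT) = 0.95815090; exp(-qT) = 1.00000000
P = K * exp(-rT) * N(-d2) - S_0 * exp(-qT) * N(-d1)
N(-d1) = 0.26952996; N(-d2) = 0.36475879
P = 20.4600 * 0.95815090 * 0.36475879 - 22.3000 * 1.00000000 * 0.26952996 = 1.1401


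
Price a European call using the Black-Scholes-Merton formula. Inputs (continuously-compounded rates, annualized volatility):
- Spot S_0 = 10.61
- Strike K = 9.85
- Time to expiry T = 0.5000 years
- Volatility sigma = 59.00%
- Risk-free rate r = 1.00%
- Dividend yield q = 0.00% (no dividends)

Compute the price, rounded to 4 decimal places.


Answer: Price = 2.1208

Derivation:
d1 = (ln(S/K) + (r - q + 0.5*sigma^2) * T) / (sigma * sqrt(T)) = 0.39873751
d2 = d1 - sigma * sqrt(T) = -0.01845549
exp(-rT) = 0.99501248; exp(-qT) = 1.00000000
C = S_0 * exp(-qT) * N(d1) - K * exp(-rT) * N(d2)
N(d1) = 0.65495669; N(d2) = 0.49263774
C = 10.6100 * 1.00000000 * 0.65495669 - 9.8500 * 0.99501248 * 0.49263774 = 2.1208


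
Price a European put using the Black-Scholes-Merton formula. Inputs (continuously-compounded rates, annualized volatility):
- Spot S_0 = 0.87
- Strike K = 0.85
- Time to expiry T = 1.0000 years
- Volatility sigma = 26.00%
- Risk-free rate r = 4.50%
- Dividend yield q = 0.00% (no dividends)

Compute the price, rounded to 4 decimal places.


Answer: Price = 0.0613

Derivation:
d1 = (ln(S/K) + (r - q + 0.5*sigma^2) * T) / (sigma * sqrt(T)) = 0.39252639
d2 = d1 - sigma * sqrt(T) = 0.13252639
exp(-rT) = 0.95599748; exp(-qT) = 1.00000000
P = K * exp(-rT) * N(-d2) - S_0 * exp(-qT) * N(-d1)
N(-d1) = 0.34733466; N(-d2) = 0.44728397
P = 0.8500 * 0.95599748 * 0.44728397 - 0.8700 * 1.00000000 * 0.34733466 = 0.0613


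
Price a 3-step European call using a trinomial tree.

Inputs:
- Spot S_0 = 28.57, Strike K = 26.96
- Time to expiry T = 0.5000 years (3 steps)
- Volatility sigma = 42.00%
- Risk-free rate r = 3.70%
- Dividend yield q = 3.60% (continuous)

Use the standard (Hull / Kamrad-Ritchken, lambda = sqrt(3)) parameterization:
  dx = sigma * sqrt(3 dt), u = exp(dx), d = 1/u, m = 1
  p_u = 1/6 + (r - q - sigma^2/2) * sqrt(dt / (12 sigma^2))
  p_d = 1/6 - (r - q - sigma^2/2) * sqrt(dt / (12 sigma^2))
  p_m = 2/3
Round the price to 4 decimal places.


dt = T/N = 0.166667; dx = sigma*sqrt(3*dt) = 0.296985
u = exp(dx) = 1.345795; d = 1/u = 0.743055
p_u = 0.142199, p_m = 0.666667, p_d = 0.191135
Discount per step: exp(-r*dt) = 0.993852
Stock lattice S(k, j) with j the centered position index:
  k=0: S(0,+0) = 28.5700
  k=1: S(1,-1) = 21.2291; S(1,+0) = 28.5700; S(1,+1) = 38.4494
  k=2: S(2,-2) = 15.7744; S(2,-1) = 21.2291; S(2,+0) = 28.5700; S(2,+1) = 38.4494; S(2,+2) = 51.7450
  k=3: S(3,-3) = 11.7212; S(3,-2) = 15.7744; S(3,-1) = 21.2291; S(3,+0) = 28.5700; S(3,+1) = 38.4494; S(3,+2) = 51.7450; S(3,+3) = 69.6381
Terminal payoffs V(N, j) = max(S_T - K, 0):
  V(3,-3) = 0.000000; V(3,-2) = 0.000000; V(3,-1) = 0.000000; V(3,+0) = 1.610000; V(3,+1) = 11.489361; V(3,+2) = 24.784954; V(3,+3) = 42.678095
Backward induction: V(k, j) = exp(-r*dt) * [p_u * V(k+1, j+1) + p_m * V(k+1, j) + p_d * V(k+1, j-1)]
  V(2,-2) = exp(-r*dt) * [p_u*0.000000 + p_m*0.000000 + p_d*0.000000] = 0.000000
  V(2,-1) = exp(-r*dt) * [p_u*1.610000 + p_m*0.000000 + p_d*0.000000] = 0.227532
  V(2,+0) = exp(-r*dt) * [p_u*11.489361 + p_m*1.610000 + p_d*0.000000] = 2.690461
  V(2,+1) = exp(-r*dt) * [p_u*24.784954 + p_m*11.489361 + p_d*1.610000] = 11.421037
  V(2,+2) = exp(-r*dt) * [p_u*42.678095 + p_m*24.784954 + p_d*11.489361] = 24.635692
  V(1,-1) = exp(-r*dt) * [p_u*2.690461 + p_m*0.227532 + p_d*0.000000] = 0.530983
  V(1,+0) = exp(-r*dt) * [p_u*11.421037 + p_m*2.690461 + p_d*0.227532] = 3.439906
  V(1,+1) = exp(-r*dt) * [p_u*24.635692 + p_m*11.421037 + p_d*2.690461] = 11.559918
  V(0,+0) = exp(-r*dt) * [p_u*11.559918 + p_m*3.439906 + p_d*0.530983] = 4.013736

Answer: Price = V(0,0) = 4.0137


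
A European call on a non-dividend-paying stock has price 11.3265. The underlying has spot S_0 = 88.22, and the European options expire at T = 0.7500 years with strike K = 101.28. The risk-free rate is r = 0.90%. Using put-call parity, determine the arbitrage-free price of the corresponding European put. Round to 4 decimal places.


Answer: Put price = 23.7052

Derivation:
Put-call parity: C - P = S_0 * exp(-qT) - K * exp(-rT).
S_0 * exp(-qT) = 88.2200 * 1.00000000 = 88.22000000
K * exp(-rT) = 101.2800 * 0.99327273 = 100.59866210
P = C - S*exp(-qT) + K*exp(-rT)
P = 11.3265 - 88.22000000 + 100.59866210 = 23.7052


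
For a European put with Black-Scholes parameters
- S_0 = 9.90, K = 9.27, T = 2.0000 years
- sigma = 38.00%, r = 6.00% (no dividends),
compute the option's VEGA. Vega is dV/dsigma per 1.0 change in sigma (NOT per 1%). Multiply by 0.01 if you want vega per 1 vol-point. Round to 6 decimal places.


Answer: Vega = 4.624915

Derivation:
d1 = 0.6143480997; d2 = 0.0769469460
phi(d1) = 0.3303342273; exp(-qT) = 1.0000000000; exp(-rT) = 0.8869204367
Vega = S * exp(-qT) * phi(d1) * sqrt(T) = 9.9000 * 1.0000000000 * 0.3303342273 * 1.4142135624 = 4.624915


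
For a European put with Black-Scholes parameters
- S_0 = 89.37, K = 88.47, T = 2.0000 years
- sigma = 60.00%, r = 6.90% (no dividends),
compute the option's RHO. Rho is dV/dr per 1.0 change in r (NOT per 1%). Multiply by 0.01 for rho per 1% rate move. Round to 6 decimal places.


Answer: Rho = -92.262113

Derivation:
d1 = 0.5988269823; d2 = -0.2497011552
phi(d1) = 0.3334589830; exp(-qT) = 1.0000000000; exp(-rT) = 0.8710986917
N(-d2) = 0.5985907676
Rho = -K*T*exp(-rT)*N(-d2) = -88.4700 * 2.0000 * 0.8710986917 * 0.5985907676 = -92.262113


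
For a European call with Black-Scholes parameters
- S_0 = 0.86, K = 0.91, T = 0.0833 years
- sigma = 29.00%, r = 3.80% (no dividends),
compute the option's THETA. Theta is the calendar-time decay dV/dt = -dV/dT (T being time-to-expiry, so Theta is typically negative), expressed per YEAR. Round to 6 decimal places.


Answer: Theta = -0.152925

Derivation:
d1 = -0.5955151070; d2 = -0.6792141512
phi(d1) = 0.3341191362; exp(-qT) = 1.0000000000; exp(-rT) = 0.9968396046
Theta = -S*exp(-qT)*phi(d1)*sigma/(2*sqrt(T)) - r*K*exp(-rT)*N(d2) + q*S*exp(-qT)*N(d1)
N(d1) = 0.2757496020; N(d2) = 0.2485010911; sqrt(T) = 0.2886173938
Term 1 = -0.8600 * 1.0000000000 * 0.3341191362 * 0.2900 / (2 * 0.2886173938) = -0.1443594779
Term 2 = -0.0380 * 0.9100 * 0.9968396046 * 0.2485010911 = -0.0085660099
Term 3 = 0 (no dividend yield, q = 0)
Theta = -0.1443594779 + (-0.0085660099) + (0.0000000000) = -0.152925


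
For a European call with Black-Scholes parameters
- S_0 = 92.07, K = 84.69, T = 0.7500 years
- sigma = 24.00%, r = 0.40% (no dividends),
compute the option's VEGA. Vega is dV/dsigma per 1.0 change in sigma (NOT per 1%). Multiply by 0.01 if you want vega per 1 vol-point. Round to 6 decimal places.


Answer: Vega = 27.782054

Derivation:
d1 = 0.5203447550; d2 = 0.3124986581
phi(d1) = 0.3484300225; exp(-qT) = 1.0000000000; exp(-rT) = 0.9970044955
Vega = S * exp(-qT) * phi(d1) * sqrt(T) = 92.0700 * 1.0000000000 * 0.3484300225 * 0.8660254038 = 27.782054


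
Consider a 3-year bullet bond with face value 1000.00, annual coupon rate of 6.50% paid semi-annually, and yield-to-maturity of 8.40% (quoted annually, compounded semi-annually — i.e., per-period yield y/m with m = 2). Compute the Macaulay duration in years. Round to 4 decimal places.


Coupon per period c = face * coupon_rate / m = 32.500000
Periods per year m = 2; per-period yield y/m = 0.042000
Number of cashflows N = 6
Cashflows (t years, CF_t, discount factor 1/(1+y/m)^(m*t), PV):
  t = 0.5000: CF_t = 32.500000, DF = 0.959693, PV = 31.190019
  t = 1.0000: CF_t = 32.500000, DF = 0.921010, PV = 29.932840
  t = 1.5000: CF_t = 32.500000, DF = 0.883887, PV = 28.726334
  t = 2.0000: CF_t = 32.500000, DF = 0.848260, PV = 27.568459
  t = 2.5000: CF_t = 32.500000, DF = 0.814069, PV = 26.457254
  t = 3.0000: CF_t = 1032.500000, DF = 0.781257, PV = 806.647415
Price P = sum_t PV_t = 950.522321
Macaulay numerator sum_t t * PV_t:
  t * PV_t at t = 0.5000: 15.595010
  t * PV_t at t = 1.0000: 29.932840
  t * PV_t at t = 1.5000: 43.089501
  t * PV_t at t = 2.0000: 55.136917
  t * PV_t at t = 2.5000: 66.143135
  t * PV_t at t = 3.0000: 2419.942246
Macaulay duration D = (sum_t t * PV_t) / P = 2629.839648 / 950.522321 = 2.766731

Answer: Macaulay duration = 2.7667 years


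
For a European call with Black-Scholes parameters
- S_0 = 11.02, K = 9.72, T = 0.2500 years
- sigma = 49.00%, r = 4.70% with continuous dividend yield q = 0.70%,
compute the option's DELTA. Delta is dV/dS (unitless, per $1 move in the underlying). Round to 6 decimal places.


d1 = 0.6756681031; d2 = 0.4306681031
phi(d1) = 0.3175238879; exp(-qT) = 0.9982515304; exp(-rT) = 0.9883187617
N(d1) = 0.7503743041
Delta = exp(-qT) * N(d1) = 0.9982515304 * 0.7503743041 = 0.749062

Answer: Delta = 0.749062


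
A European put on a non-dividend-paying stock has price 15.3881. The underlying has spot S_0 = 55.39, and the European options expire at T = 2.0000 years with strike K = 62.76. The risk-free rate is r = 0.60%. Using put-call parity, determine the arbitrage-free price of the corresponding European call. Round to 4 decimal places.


Put-call parity: C - P = S_0 * exp(-qT) - K * exp(-rT).
S_0 * exp(-qT) = 55.3900 * 1.00000000 = 55.39000000
K * exp(-rT) = 62.7600 * 0.98807171 = 62.01138070
C = P + S*exp(-qT) - K*exp(-rT)
C = 15.3881 + 55.39000000 - 62.01138070 = 8.7667

Answer: Call price = 8.7667


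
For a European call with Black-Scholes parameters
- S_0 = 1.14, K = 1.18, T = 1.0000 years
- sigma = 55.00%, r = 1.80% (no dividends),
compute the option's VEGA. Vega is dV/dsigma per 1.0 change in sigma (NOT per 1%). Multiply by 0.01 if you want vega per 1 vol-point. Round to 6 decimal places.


d1 = 0.2450251344; d2 = -0.3049748656
phi(d1) = 0.3871445307; exp(-qT) = 1.0000000000; exp(-rT) = 0.9821610324
Vega = S * exp(-qT) * phi(d1) * sqrt(T) = 1.1400 * 1.0000000000 * 0.3871445307 * 1.0000000000 = 0.441345

Answer: Vega = 0.441345


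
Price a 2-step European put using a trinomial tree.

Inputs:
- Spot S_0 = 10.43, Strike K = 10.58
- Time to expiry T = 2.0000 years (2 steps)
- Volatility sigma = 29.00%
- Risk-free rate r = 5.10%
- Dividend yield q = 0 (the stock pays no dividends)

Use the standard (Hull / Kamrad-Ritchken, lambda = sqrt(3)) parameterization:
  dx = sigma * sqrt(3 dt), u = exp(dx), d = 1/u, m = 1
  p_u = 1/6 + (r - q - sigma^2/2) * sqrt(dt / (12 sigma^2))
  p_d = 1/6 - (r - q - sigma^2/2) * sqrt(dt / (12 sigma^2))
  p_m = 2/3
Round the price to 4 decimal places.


dt = T/N = 1.000000; dx = sigma*sqrt(3*dt) = 0.502295
u = exp(dx) = 1.652509; d = 1/u = 0.605140
p_u = 0.175576, p_m = 0.666667, p_d = 0.157758
Discount per step: exp(-r*dt) = 0.950279
Stock lattice S(k, j) with j the centered position index:
  k=0: S(0,+0) = 10.4300
  k=1: S(1,-1) = 6.3116; S(1,+0) = 10.4300; S(1,+1) = 17.2357
  k=2: S(2,-2) = 3.8194; S(2,-1) = 6.3116; S(2,+0) = 10.4300; S(2,+1) = 17.2357; S(2,+2) = 28.4821
Terminal payoffs V(N, j) = max(K - S_T, 0):
  V(2,-2) = 6.760587; V(2,-1) = 4.268385; V(2,+0) = 0.150000; V(2,+1) = 0.000000; V(2,+2) = 0.000000
Backward induction: V(k, j) = exp(-r*dt) * [p_u * V(k+1, j+1) + p_m * V(k+1, j) + p_d * V(k+1, j-1)]
  V(1,-1) = exp(-r*dt) * [p_u*0.150000 + p_m*4.268385 + p_d*6.760587] = 3.742635
  V(1,+0) = exp(-r*dt) * [p_u*0.000000 + p_m*0.150000 + p_d*4.268385] = 0.734917
  V(1,+1) = exp(-r*dt) * [p_u*0.000000 + p_m*0.000000 + p_d*0.150000] = 0.022487
  V(0,+0) = exp(-r*dt) * [p_u*0.022487 + p_m*0.734917 + p_d*3.742635] = 1.030408

Answer: Price = V(0,0) = 1.0304


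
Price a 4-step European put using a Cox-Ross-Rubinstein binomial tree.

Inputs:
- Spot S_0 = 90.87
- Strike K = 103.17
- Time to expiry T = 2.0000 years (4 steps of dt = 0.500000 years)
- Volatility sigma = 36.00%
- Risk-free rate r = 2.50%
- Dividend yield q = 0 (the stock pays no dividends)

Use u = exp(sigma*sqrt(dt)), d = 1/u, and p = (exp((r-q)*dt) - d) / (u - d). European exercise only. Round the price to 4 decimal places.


Answer: Price = V(0,0) = 23.3065

Derivation:
dt = T/N = 0.500000
u = exp(sigma*sqrt(dt)) = 1.289892; d = 1/u = 0.775259
p = (exp((r-q)*dt) - d) / (u - d) = 0.461143
Discount per step: exp(-r*dt) = 0.987578
Stock lattice S(k, i) with i counting down-moves:
  k=0: S(0,0) = 90.8700
  k=1: S(1,0) = 117.2125; S(1,1) = 70.4478
  k=2: S(2,0) = 151.1914; S(2,1) = 90.8700; S(2,2) = 54.6152
  k=3: S(3,0) = 195.0206; S(3,1) = 117.2125; S(3,2) = 70.4478; S(3,3) = 42.3409
  k=4: S(4,0) = 251.5555; S(4,1) = 151.1914; S(4,2) = 90.8700; S(4,3) = 54.6152; S(4,4) = 32.8252
Terminal payoffs V(N, i) = max(K - S_T, 0):
  V(4,0) = 0.000000; V(4,1) = 0.000000; V(4,2) = 12.300000; V(4,3) = 48.554756; V(4,4) = 70.344812
Backward induction: V(k, i) = exp(-r*dt) * [p * V(k+1, i) + (1-p) * V(k+1, i+1)].
  V(3,0) = exp(-r*dt) * [p*0.000000 + (1-p)*0.000000] = 0.000000
  V(3,1) = exp(-r*dt) * [p*0.000000 + (1-p)*12.300000] = 6.545602
  V(3,2) = exp(-r*dt) * [p*12.300000 + (1-p)*48.554756] = 31.440640
  V(3,3) = exp(-r*dt) * [p*48.554756 + (1-p)*70.344812] = 59.547456
  V(2,0) = exp(-r*dt) * [p*0.000000 + (1-p)*6.545602] = 3.483326
  V(2,1) = exp(-r*dt) * [p*6.545602 + (1-p)*31.440640] = 19.712504
  V(2,2) = exp(-r*dt) * [p*31.440640 + (1-p)*59.547456] = 46.007480
  V(1,0) = exp(-r*dt) * [p*3.483326 + (1-p)*19.712504] = 12.076620
  V(1,1) = exp(-r*dt) * [p*19.712504 + (1-p)*46.007480] = 33.460839
  V(0,0) = exp(-r*dt) * [p*12.076620 + (1-p)*33.460839] = 23.306488


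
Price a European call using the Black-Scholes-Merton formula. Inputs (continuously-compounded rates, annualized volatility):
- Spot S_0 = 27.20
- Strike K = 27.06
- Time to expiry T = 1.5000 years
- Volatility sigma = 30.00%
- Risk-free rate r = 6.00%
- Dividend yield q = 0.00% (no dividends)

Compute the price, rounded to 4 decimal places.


Answer: Price = 5.1440

Derivation:
d1 = (ln(S/K) + (r - q + 0.5*sigma^2) * T) / (sigma * sqrt(T)) = 0.44270540
d2 = d1 - sigma * sqrt(T) = 0.07528194
exp(-rT) = 0.91393119; exp(-qT) = 1.00000000
C = S_0 * exp(-qT) * N(d1) - K * exp(-rT) * N(d2)
N(d1) = 0.67101058; N(d2) = 0.53000480
C = 27.2000 * 1.00000000 * 0.67101058 - 27.0600 * 0.91393119 * 0.53000480 = 5.1440


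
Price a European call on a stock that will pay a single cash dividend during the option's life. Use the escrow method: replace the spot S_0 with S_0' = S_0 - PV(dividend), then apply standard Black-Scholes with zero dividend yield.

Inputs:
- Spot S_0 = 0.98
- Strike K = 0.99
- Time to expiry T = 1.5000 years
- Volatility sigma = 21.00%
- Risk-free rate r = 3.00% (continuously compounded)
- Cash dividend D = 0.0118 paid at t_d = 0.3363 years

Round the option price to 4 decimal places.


PV(D) = D * exp(-r * t_d) = 0.0118 * 0.98996172 = 0.01168155
S_0' = S_0 - PV(D) = 0.9800 - 0.01168155 = 0.96831845
d1 = (ln(S_0'/K) + (r + sigma^2/2)*T) / (sigma*sqrt(T)) = 0.21746441
d2 = d1 - sigma*sqrt(T) = -0.03973201
exp(-rT) = 0.95599748
N(d1) = 0.58607678; N(d2) = 0.48415339
C = S_0' * N(d1) - K * exp(-rT) * N(d2) = 0.96831845 * 0.58607678 - 0.9900 * 0.95599748 * 0.48415339 = 0.1093

Answer: Price = 0.1093


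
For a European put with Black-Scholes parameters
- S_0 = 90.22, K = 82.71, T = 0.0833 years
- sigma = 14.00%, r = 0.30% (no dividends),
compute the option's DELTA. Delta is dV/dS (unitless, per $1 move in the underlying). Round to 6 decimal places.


Answer: Delta = -0.014729

Derivation:
d1 = 2.1772981950; d2 = 2.1368917598
phi(d1) = 0.0372817164; exp(-qT) = 1.0000000000; exp(-rT) = 0.9997501312
N(-d1) = 0.0147291629
Delta = -exp(-qT) * N(-d1) = -1.0000000000 * 0.0147291629 = -0.014729


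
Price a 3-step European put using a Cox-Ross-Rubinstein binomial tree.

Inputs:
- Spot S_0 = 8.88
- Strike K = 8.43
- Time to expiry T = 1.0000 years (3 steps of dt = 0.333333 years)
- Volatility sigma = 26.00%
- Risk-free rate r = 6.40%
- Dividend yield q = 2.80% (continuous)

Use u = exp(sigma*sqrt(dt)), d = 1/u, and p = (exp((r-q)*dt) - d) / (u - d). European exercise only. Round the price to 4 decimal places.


dt = T/N = 0.333333
u = exp(sigma*sqrt(dt)) = 1.161963; d = 1/u = 0.860612
p = (exp((r-q)*dt) - d) / (u - d) = 0.502603
Discount per step: exp(-r*dt) = 0.978893
Stock lattice S(k, i) with i counting down-moves:
  k=0: S(0,0) = 8.8800
  k=1: S(1,0) = 10.3182; S(1,1) = 7.6422
  k=2: S(2,0) = 11.9894; S(2,1) = 8.8800; S(2,2) = 6.5770
  k=3: S(3,0) = 13.9313; S(3,1) = 10.3182; S(3,2) = 7.6422; S(3,3) = 5.6603
Terminal payoffs V(N, i) = max(K - S_T, 0):
  V(3,0) = 0.000000; V(3,1) = 0.000000; V(3,2) = 0.787762; V(3,3) = 2.769748
Backward induction: V(k, i) = exp(-r*dt) * [p * V(k+1, i) + (1-p) * V(k+1, i+1)].
  V(2,0) = exp(-r*dt) * [p*0.000000 + (1-p)*0.000000] = 0.000000
  V(2,1) = exp(-r*dt) * [p*0.000000 + (1-p)*0.787762] = 0.383560
  V(2,2) = exp(-r*dt) * [p*0.787762 + (1-p)*2.769748] = 1.736160
  V(1,0) = exp(-r*dt) * [p*0.000000 + (1-p)*0.383560] = 0.186755
  V(1,1) = exp(-r*dt) * [p*0.383560 + (1-p)*1.736160] = 1.034042
  V(0,0) = exp(-r*dt) * [p*0.186755 + (1-p)*1.034042] = 0.595356

Answer: Price = V(0,0) = 0.5954


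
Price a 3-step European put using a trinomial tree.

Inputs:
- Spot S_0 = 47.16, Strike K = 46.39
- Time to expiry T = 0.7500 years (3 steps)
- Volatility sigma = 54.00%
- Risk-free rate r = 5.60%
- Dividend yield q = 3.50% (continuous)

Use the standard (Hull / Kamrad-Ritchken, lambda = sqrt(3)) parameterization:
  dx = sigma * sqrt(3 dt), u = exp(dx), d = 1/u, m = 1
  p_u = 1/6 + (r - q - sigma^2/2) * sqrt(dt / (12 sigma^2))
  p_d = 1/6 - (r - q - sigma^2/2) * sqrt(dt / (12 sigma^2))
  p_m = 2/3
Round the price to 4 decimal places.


Answer: Price = V(0,0) = 6.9727

Derivation:
dt = T/N = 0.250000; dx = sigma*sqrt(3*dt) = 0.467654
u = exp(dx) = 1.596245; d = 1/u = 0.626470
p_u = 0.133309, p_m = 0.666667, p_d = 0.200025
Discount per step: exp(-r*dt) = 0.986098
Stock lattice S(k, j) with j the centered position index:
  k=0: S(0,+0) = 47.1600
  k=1: S(1,-1) = 29.5443; S(1,+0) = 47.1600; S(1,+1) = 75.2789
  k=2: S(2,-2) = 18.5087; S(2,-1) = 29.5443; S(2,+0) = 47.1600; S(2,+1) = 75.2789; S(2,+2) = 120.1635
  k=3: S(3,-3) = 11.5951; S(3,-2) = 18.5087; S(3,-1) = 29.5443; S(3,+0) = 47.1600; S(3,+1) = 75.2789; S(3,+2) = 120.1635; S(3,+3) = 191.8104
Terminal payoffs V(N, j) = max(K - S_T, 0):
  V(3,-3) = 34.794873; V(3,-2) = 27.881342; V(3,-1) = 16.845655; V(3,+0) = 0.000000; V(3,+1) = 0.000000; V(3,+2) = 0.000000; V(3,+3) = 0.000000
Backward induction: V(k, j) = exp(-r*dt) * [p_u * V(k+1, j+1) + p_m * V(k+1, j) + p_d * V(k+1, j-1)]
  V(2,-2) = exp(-r*dt) * [p_u*16.845655 + p_m*27.881342 + p_d*34.794873] = 27.406674
  V(2,-1) = exp(-r*dt) * [p_u*0.000000 + p_m*16.845655 + p_d*27.881342] = 16.573729
  V(2,+0) = exp(-r*dt) * [p_u*0.000000 + p_m*0.000000 + p_d*16.845655] = 3.322702
  V(2,+1) = exp(-r*dt) * [p_u*0.000000 + p_m*0.000000 + p_d*0.000000] = 0.000000
  V(2,+2) = exp(-r*dt) * [p_u*0.000000 + p_m*0.000000 + p_d*0.000000] = 0.000000
  V(1,-1) = exp(-r*dt) * [p_u*3.322702 + p_m*16.573729 + p_d*27.406674] = 16.738127
  V(1,+0) = exp(-r*dt) * [p_u*0.000000 + p_m*3.322702 + p_d*16.573729] = 5.453405
  V(1,+1) = exp(-r*dt) * [p_u*0.000000 + p_m*0.000000 + p_d*3.322702] = 0.655382
  V(0,+0) = exp(-r*dt) * [p_u*0.655382 + p_m*5.453405 + p_d*16.738127] = 6.972706


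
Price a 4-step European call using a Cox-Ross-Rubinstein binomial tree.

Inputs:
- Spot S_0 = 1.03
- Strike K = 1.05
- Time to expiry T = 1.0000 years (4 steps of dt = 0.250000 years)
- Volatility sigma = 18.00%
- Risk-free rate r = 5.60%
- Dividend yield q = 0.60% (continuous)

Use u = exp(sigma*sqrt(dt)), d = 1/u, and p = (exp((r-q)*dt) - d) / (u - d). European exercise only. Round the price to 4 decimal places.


Answer: Price = V(0,0) = 0.0876

Derivation:
dt = T/N = 0.250000
u = exp(sigma*sqrt(dt)) = 1.094174; d = 1/u = 0.913931
p = (exp((r-q)*dt) - d) / (u - d) = 0.547301
Discount per step: exp(-r*dt) = 0.986098
Stock lattice S(k, i) with i counting down-moves:
  k=0: S(0,0) = 1.0300
  k=1: S(1,0) = 1.1270; S(1,1) = 0.9413
  k=2: S(2,0) = 1.2331; S(2,1) = 1.0300; S(2,2) = 0.8603
  k=3: S(3,0) = 1.3493; S(3,1) = 1.1270; S(3,2) = 0.9413; S(3,3) = 0.7863
  k=4: S(4,0) = 1.4763; S(4,1) = 1.2331; S(4,2) = 1.0300; S(4,3) = 0.8603; S(4,4) = 0.7186
Terminal payoffs V(N, i) = max(S_T - K, 0):
  V(4,0) = 0.426329; V(4,1) = 0.183134; V(4,2) = 0.000000; V(4,3) = 0.000000; V(4,4) = 0.000000
Backward induction: V(k, i) = exp(-r*dt) * [p * V(k+1, i) + (1-p) * V(k+1, i+1)].
  V(3,0) = exp(-r*dt) * [p*0.426329 + (1-p)*0.183134] = 0.311839
  V(3,1) = exp(-r*dt) * [p*0.183134 + (1-p)*0.000000] = 0.098836
  V(3,2) = exp(-r*dt) * [p*0.000000 + (1-p)*0.000000] = 0.000000
  V(3,3) = exp(-r*dt) * [p*0.000000 + (1-p)*0.000000] = 0.000000
  V(2,0) = exp(-r*dt) * [p*0.311839 + (1-p)*0.098836] = 0.212418
  V(2,1) = exp(-r*dt) * [p*0.098836 + (1-p)*0.000000] = 0.053341
  V(2,2) = exp(-r*dt) * [p*0.000000 + (1-p)*0.000000] = 0.000000
  V(1,0) = exp(-r*dt) * [p*0.212418 + (1-p)*0.053341] = 0.138452
  V(1,1) = exp(-r*dt) * [p*0.053341 + (1-p)*0.000000] = 0.028788
  V(0,0) = exp(-r*dt) * [p*0.138452 + (1-p)*0.028788] = 0.087572


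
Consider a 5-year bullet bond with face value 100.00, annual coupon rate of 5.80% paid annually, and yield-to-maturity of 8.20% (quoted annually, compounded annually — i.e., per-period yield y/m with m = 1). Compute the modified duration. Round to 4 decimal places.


Coupon per period c = face * coupon_rate / m = 5.800000
Periods per year m = 1; per-period yield y/m = 0.082000
Number of cashflows N = 5
Cashflows (t years, CF_t, discount factor 1/(1+y/m)^(m*t), PV):
  t = 1.0000: CF_t = 5.800000, DF = 0.924214, PV = 5.360444
  t = 2.0000: CF_t = 5.800000, DF = 0.854172, PV = 4.954199
  t = 3.0000: CF_t = 5.800000, DF = 0.789438, PV = 4.578742
  t = 4.0000: CF_t = 5.800000, DF = 0.729610, PV = 4.231740
  t = 5.0000: CF_t = 105.800000, DF = 0.674316, PV = 71.342671
Price P = sum_t PV_t = 90.467796
First compute Macaulay numerator sum_t t * PV_t:
  t * PV_t at t = 1.0000: 5.360444
  t * PV_t at t = 2.0000: 9.908399
  t * PV_t at t = 3.0000: 13.736227
  t * PV_t at t = 4.0000: 16.926959
  t * PV_t at t = 5.0000: 356.713354
Macaulay duration D = 402.645383 / 90.467796 = 4.450704
Modified duration = D / (1 + y/m) = 4.450704 / (1 + 0.082000) = 4.113405

Answer: Modified duration = 4.1134


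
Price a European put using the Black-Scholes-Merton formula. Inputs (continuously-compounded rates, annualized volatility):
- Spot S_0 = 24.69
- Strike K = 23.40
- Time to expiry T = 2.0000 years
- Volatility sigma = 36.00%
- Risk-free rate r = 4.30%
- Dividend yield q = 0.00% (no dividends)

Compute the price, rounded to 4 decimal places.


d1 = (ln(S/K) + (r - q + 0.5*sigma^2) * T) / (sigma * sqrt(T)) = 0.52888107
d2 = d1 - sigma * sqrt(T) = 0.01976419
exp(-rT) = 0.91759423; exp(-qT) = 1.00000000
P = K * exp(-rT) * N(-d2) - S_0 * exp(-qT) * N(-d1)
N(-d1) = 0.29844398; N(-d2) = 0.49211574
P = 23.4000 * 0.91759423 * 0.49211574 - 24.6900 * 1.00000000 * 0.29844398 = 3.1980

Answer: Price = 3.1980


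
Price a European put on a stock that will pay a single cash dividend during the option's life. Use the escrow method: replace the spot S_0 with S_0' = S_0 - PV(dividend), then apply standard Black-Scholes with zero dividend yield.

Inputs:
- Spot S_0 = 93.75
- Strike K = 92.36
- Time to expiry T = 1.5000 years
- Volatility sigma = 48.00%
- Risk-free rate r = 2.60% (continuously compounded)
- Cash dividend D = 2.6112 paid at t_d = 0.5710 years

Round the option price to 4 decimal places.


Answer: Price = 19.6531

Derivation:
PV(D) = D * exp(-r * t_d) = 2.6112 * 0.98526366 = 2.57272047
S_0' = S_0 - PV(D) = 93.7500 - 2.57272047 = 91.17727953
d1 = (ln(S_0'/K) + (r + sigma^2/2)*T) / (sigma*sqrt(T)) = 0.33835576
d2 = d1 - sigma*sqrt(T) = -0.24952177
exp(-rT) = 0.96175071
N(-d1) = 0.36754755; N(-d2) = 0.59852140
P = K * exp(-rT) * N(-d2) - S_0' * N(-d1) = 92.3600 * 0.96175071 * 0.59852140 - 91.17727953 * 0.36754755 = 19.6531


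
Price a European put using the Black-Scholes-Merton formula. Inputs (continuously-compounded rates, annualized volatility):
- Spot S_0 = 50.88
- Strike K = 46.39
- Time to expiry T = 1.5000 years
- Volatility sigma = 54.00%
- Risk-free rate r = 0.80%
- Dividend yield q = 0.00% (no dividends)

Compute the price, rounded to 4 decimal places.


Answer: Price = 10.1587

Derivation:
d1 = (ln(S/K) + (r - q + 0.5*sigma^2) * T) / (sigma * sqrt(T)) = 0.48851595
d2 = d1 - sigma * sqrt(T) = -0.17284628
exp(-rT) = 0.98807171; exp(-qT) = 1.00000000
P = K * exp(-rT) * N(-d2) - S_0 * exp(-qT) * N(-d1)
N(-d1) = 0.31259221; N(-d2) = 0.56861387
P = 46.3900 * 0.98807171 * 0.56861387 - 50.8800 * 1.00000000 * 0.31259221 = 10.1587


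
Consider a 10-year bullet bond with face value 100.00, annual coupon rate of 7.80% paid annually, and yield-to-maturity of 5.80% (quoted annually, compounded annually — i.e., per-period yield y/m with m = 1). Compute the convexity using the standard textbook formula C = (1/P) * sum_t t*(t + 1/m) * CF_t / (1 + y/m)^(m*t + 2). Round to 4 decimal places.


Coupon per period c = face * coupon_rate / m = 7.800000
Periods per year m = 1; per-period yield y/m = 0.058000
Number of cashflows N = 10
Cashflows (t years, CF_t, discount factor 1/(1+y/m)^(m*t), PV):
  t = 1.0000: CF_t = 7.800000, DF = 0.945180, PV = 7.372401
  t = 2.0000: CF_t = 7.800000, DF = 0.893364, PV = 6.968243
  t = 3.0000: CF_t = 7.800000, DF = 0.844390, PV = 6.586241
  t = 4.0000: CF_t = 7.800000, DF = 0.798100, PV = 6.225180
  t = 5.0000: CF_t = 7.800000, DF = 0.754348, PV = 5.883913
  t = 6.0000: CF_t = 7.800000, DF = 0.712994, PV = 5.561355
  t = 7.0000: CF_t = 7.800000, DF = 0.673908, PV = 5.256479
  t = 8.0000: CF_t = 7.800000, DF = 0.636964, PV = 4.968317
  t = 9.0000: CF_t = 7.800000, DF = 0.602045, PV = 4.695951
  t = 10.0000: CF_t = 107.800000, DF = 0.569041, PV = 61.342586
Price P = sum_t PV_t = 114.860666
Convexity numerator sum_t t*(t + 1/m) * CF_t / (1+y/m)^(m*t + 2):
  t = 1.0000: term = 13.172481
  t = 2.0000: term = 37.351082
  t = 3.0000: term = 70.606960
  t = 4.0000: term = 111.227094
  t = 5.0000: term = 157.694368
  t = 6.0000: term = 208.669296
  t = 7.0000: term = 262.973278
  t = 8.0000: term = 319.573252
  t = 9.0000: term = 377.567642
  t = 10.0000: term = 6028.141438
Convexity = (1/P) * sum = 7586.976892 / 114.860666 = 66.053743

Answer: Convexity = 66.0537
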